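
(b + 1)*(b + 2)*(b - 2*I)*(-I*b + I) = -I*b^4 - 2*b^3 - 2*I*b^3 - 4*b^2 + I*b^2 + 2*b + 2*I*b + 4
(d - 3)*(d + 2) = d^2 - d - 6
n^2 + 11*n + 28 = (n + 4)*(n + 7)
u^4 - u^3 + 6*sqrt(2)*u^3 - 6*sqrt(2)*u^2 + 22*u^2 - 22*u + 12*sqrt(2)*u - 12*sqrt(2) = (u - 1)*(u + sqrt(2))*(u + 2*sqrt(2))*(u + 3*sqrt(2))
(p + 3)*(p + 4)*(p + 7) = p^3 + 14*p^2 + 61*p + 84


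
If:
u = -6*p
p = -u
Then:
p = 0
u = 0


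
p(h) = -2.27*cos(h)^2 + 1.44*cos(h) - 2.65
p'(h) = 4.54*sin(h)*cos(h) - 1.44*sin(h)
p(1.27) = -2.42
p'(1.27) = -0.09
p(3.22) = -6.34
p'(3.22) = 0.47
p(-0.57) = -3.05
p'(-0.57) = -1.29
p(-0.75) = -2.81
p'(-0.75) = -1.28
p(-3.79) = -5.24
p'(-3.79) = -3.05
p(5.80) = -3.15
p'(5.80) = -1.20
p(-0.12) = -3.46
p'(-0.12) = -0.37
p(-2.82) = -6.06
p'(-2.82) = 1.82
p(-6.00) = -3.36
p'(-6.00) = 0.82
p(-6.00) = -3.36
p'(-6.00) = 0.82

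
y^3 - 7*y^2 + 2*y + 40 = (y - 5)*(y - 4)*(y + 2)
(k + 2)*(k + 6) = k^2 + 8*k + 12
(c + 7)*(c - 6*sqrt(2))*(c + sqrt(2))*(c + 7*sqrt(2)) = c^4 + 2*sqrt(2)*c^3 + 7*c^3 - 82*c^2 + 14*sqrt(2)*c^2 - 574*c - 84*sqrt(2)*c - 588*sqrt(2)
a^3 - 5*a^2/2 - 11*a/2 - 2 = (a - 4)*(a + 1/2)*(a + 1)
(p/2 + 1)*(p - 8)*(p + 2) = p^3/2 - 2*p^2 - 14*p - 16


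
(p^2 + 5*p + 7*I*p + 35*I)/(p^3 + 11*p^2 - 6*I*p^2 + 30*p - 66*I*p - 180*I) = (p + 7*I)/(p^2 + 6*p*(1 - I) - 36*I)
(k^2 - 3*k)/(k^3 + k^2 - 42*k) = (k - 3)/(k^2 + k - 42)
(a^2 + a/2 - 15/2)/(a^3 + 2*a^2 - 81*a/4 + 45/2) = 2*(a + 3)/(2*a^2 + 9*a - 18)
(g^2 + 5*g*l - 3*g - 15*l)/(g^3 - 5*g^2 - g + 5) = (g^2 + 5*g*l - 3*g - 15*l)/(g^3 - 5*g^2 - g + 5)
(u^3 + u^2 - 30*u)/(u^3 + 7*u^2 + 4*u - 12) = u*(u - 5)/(u^2 + u - 2)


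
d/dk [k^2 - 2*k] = 2*k - 2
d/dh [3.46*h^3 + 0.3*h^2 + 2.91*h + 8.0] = 10.38*h^2 + 0.6*h + 2.91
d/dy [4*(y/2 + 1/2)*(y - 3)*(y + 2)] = 6*y^2 - 14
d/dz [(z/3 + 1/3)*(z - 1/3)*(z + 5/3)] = z^2 + 14*z/9 + 7/27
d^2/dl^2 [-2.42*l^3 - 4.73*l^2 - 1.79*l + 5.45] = -14.52*l - 9.46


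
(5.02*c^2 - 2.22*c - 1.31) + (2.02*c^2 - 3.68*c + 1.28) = 7.04*c^2 - 5.9*c - 0.03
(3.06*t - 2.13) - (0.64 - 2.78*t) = 5.84*t - 2.77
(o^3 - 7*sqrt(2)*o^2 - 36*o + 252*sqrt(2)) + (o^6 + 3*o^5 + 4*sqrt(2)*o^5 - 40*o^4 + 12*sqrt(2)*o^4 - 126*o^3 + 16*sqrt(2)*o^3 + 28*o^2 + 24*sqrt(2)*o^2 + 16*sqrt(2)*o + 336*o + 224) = o^6 + 3*o^5 + 4*sqrt(2)*o^5 - 40*o^4 + 12*sqrt(2)*o^4 - 125*o^3 + 16*sqrt(2)*o^3 + 17*sqrt(2)*o^2 + 28*o^2 + 16*sqrt(2)*o + 300*o + 224 + 252*sqrt(2)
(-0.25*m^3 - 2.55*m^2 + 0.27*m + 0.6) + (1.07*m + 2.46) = -0.25*m^3 - 2.55*m^2 + 1.34*m + 3.06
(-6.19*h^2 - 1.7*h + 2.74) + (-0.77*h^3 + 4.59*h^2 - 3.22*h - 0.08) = -0.77*h^3 - 1.6*h^2 - 4.92*h + 2.66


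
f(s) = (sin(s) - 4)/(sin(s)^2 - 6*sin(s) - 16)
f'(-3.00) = 0.18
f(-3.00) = 0.27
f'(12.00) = -0.24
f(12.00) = 0.36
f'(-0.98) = -0.25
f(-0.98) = 0.47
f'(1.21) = -0.03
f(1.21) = 0.15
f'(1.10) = -0.04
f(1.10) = 0.15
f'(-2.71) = 0.22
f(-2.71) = 0.33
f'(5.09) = -0.19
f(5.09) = 0.52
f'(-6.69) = -0.22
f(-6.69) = 0.33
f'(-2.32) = 0.26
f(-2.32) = 0.43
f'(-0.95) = -0.25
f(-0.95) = 0.46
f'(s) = (-2*sin(s)*cos(s) + 6*cos(s))*(sin(s) - 4)/(sin(s)^2 - 6*sin(s) - 16)^2 + cos(s)/(sin(s)^2 - 6*sin(s) - 16) = (8*sin(s) + cos(s)^2 - 41)*cos(s)/((sin(s) - 8)^2*(sin(s) + 2)^2)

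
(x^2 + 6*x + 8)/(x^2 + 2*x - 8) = (x + 2)/(x - 2)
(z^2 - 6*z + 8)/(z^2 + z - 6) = (z - 4)/(z + 3)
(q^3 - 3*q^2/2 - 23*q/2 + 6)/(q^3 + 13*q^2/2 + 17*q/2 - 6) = (q - 4)/(q + 4)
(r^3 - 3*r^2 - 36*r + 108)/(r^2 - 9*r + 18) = r + 6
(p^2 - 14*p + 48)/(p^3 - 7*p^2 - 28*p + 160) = (p - 6)/(p^2 + p - 20)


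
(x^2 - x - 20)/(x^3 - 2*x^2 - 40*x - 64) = (x - 5)/(x^2 - 6*x - 16)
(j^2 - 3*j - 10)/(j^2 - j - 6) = (j - 5)/(j - 3)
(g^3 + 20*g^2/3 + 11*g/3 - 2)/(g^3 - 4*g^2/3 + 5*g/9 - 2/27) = 9*(g^2 + 7*g + 6)/(9*g^2 - 9*g + 2)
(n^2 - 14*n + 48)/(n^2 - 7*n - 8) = (n - 6)/(n + 1)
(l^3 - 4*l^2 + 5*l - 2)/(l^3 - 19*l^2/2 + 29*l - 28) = 2*(l^2 - 2*l + 1)/(2*l^2 - 15*l + 28)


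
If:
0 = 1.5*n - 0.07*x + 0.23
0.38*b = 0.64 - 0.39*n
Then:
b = 1.84157894736842 - 0.0478947368421053*x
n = 0.0466666666666667*x - 0.153333333333333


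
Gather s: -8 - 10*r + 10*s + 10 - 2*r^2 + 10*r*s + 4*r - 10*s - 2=-2*r^2 + 10*r*s - 6*r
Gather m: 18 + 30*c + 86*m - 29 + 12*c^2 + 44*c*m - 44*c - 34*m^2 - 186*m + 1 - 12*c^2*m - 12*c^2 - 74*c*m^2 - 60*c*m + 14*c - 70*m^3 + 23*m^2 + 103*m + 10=-70*m^3 + m^2*(-74*c - 11) + m*(-12*c^2 - 16*c + 3)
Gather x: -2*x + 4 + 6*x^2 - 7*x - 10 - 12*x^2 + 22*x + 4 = -6*x^2 + 13*x - 2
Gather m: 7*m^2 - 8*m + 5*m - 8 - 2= 7*m^2 - 3*m - 10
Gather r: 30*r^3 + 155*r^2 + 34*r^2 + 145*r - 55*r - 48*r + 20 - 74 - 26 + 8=30*r^3 + 189*r^2 + 42*r - 72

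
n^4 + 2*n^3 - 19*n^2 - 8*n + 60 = (n - 3)*(n - 2)*(n + 2)*(n + 5)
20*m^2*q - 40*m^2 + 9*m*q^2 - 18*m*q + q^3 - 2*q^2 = (4*m + q)*(5*m + q)*(q - 2)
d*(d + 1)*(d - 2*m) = d^3 - 2*d^2*m + d^2 - 2*d*m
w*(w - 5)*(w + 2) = w^3 - 3*w^2 - 10*w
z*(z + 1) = z^2 + z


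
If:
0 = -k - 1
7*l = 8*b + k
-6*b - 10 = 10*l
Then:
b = -30/61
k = -1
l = -43/61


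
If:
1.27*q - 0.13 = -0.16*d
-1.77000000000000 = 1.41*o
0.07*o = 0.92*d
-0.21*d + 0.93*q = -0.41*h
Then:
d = -0.10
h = -0.31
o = -1.26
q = 0.11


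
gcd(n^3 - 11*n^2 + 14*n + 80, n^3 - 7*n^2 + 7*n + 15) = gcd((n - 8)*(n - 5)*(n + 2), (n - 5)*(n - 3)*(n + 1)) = n - 5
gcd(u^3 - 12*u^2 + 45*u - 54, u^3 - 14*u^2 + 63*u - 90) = u^2 - 9*u + 18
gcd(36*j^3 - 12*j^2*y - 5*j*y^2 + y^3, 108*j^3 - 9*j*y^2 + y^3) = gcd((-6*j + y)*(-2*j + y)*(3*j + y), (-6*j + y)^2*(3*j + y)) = -18*j^2 - 3*j*y + y^2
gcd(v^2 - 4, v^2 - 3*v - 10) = v + 2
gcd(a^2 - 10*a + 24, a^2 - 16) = a - 4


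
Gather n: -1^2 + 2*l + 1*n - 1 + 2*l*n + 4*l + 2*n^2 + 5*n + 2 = 6*l + 2*n^2 + n*(2*l + 6)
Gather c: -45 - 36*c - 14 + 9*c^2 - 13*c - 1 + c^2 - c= 10*c^2 - 50*c - 60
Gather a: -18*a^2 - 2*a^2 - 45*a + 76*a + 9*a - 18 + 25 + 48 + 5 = -20*a^2 + 40*a + 60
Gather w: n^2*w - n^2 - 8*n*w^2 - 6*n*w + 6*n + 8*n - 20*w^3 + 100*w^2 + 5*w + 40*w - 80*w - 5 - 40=-n^2 + 14*n - 20*w^3 + w^2*(100 - 8*n) + w*(n^2 - 6*n - 35) - 45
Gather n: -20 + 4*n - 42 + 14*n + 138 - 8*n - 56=10*n + 20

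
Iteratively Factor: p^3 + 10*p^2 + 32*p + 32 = (p + 4)*(p^2 + 6*p + 8) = (p + 2)*(p + 4)*(p + 4)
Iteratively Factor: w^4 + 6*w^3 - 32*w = (w - 2)*(w^3 + 8*w^2 + 16*w) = (w - 2)*(w + 4)*(w^2 + 4*w) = w*(w - 2)*(w + 4)*(w + 4)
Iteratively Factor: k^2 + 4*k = (k)*(k + 4)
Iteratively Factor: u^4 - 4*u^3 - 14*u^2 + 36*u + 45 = (u - 3)*(u^3 - u^2 - 17*u - 15) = (u - 3)*(u + 3)*(u^2 - 4*u - 5) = (u - 3)*(u + 1)*(u + 3)*(u - 5)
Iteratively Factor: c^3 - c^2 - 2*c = (c + 1)*(c^2 - 2*c) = (c - 2)*(c + 1)*(c)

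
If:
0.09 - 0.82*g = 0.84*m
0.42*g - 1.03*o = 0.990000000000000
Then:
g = 2.45238095238095*o + 2.35714285714286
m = -2.39399092970522*o - 2.19387755102041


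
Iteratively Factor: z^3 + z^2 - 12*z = (z - 3)*(z^2 + 4*z) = (z - 3)*(z + 4)*(z)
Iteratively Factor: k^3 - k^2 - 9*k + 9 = (k - 3)*(k^2 + 2*k - 3) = (k - 3)*(k + 3)*(k - 1)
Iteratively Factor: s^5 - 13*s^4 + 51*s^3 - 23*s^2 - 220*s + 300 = (s - 5)*(s^4 - 8*s^3 + 11*s^2 + 32*s - 60) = (s - 5)*(s - 3)*(s^3 - 5*s^2 - 4*s + 20) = (s - 5)*(s - 3)*(s - 2)*(s^2 - 3*s - 10) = (s - 5)^2*(s - 3)*(s - 2)*(s + 2)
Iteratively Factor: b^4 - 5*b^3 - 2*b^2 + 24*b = (b - 3)*(b^3 - 2*b^2 - 8*b) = (b - 4)*(b - 3)*(b^2 + 2*b) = (b - 4)*(b - 3)*(b + 2)*(b)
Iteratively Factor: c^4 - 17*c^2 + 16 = (c - 4)*(c^3 + 4*c^2 - c - 4) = (c - 4)*(c - 1)*(c^2 + 5*c + 4) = (c - 4)*(c - 1)*(c + 4)*(c + 1)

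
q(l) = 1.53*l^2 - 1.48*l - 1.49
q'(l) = 3.06*l - 1.48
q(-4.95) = 43.32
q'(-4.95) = -16.63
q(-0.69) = 0.26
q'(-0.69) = -3.59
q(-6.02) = 62.87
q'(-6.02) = -19.90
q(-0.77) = 0.56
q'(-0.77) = -3.84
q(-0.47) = -0.46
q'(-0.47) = -2.92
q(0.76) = -1.73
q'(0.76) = 0.85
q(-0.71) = 0.33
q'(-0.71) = -3.65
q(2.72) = 5.80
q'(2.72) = 6.84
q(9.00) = 109.12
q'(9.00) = 26.06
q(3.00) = 7.84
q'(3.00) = 7.70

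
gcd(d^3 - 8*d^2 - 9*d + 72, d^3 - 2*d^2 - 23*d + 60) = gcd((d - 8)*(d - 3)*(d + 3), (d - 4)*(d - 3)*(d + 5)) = d - 3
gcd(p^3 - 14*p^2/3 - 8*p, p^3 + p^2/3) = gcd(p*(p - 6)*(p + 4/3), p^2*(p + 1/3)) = p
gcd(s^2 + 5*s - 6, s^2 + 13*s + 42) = s + 6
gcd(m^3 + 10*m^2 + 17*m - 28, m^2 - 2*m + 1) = m - 1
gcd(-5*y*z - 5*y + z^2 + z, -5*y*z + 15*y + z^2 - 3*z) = 5*y - z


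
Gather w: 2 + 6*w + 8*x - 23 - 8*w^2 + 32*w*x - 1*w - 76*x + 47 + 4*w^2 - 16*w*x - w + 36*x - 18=-4*w^2 + w*(16*x + 4) - 32*x + 8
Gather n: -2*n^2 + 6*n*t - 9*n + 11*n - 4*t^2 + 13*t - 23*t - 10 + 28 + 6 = -2*n^2 + n*(6*t + 2) - 4*t^2 - 10*t + 24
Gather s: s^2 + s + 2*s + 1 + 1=s^2 + 3*s + 2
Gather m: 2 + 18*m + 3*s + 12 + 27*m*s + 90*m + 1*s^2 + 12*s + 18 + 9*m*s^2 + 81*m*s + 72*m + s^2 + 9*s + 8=m*(9*s^2 + 108*s + 180) + 2*s^2 + 24*s + 40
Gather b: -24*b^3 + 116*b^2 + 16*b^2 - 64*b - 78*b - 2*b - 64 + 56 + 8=-24*b^3 + 132*b^2 - 144*b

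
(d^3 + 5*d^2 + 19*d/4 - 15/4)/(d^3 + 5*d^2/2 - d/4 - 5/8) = 2*(d + 3)/(2*d + 1)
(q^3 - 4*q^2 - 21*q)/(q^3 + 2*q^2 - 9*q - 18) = q*(q - 7)/(q^2 - q - 6)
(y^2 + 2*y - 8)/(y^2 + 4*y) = (y - 2)/y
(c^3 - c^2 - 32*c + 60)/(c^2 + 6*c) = c - 7 + 10/c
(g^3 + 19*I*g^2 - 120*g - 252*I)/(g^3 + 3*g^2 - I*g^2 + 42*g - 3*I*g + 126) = (g^2 + 13*I*g - 42)/(g^2 + g*(3 - 7*I) - 21*I)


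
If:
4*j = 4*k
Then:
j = k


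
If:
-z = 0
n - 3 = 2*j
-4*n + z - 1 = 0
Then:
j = -13/8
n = -1/4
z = 0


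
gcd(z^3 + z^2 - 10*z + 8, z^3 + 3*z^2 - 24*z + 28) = z - 2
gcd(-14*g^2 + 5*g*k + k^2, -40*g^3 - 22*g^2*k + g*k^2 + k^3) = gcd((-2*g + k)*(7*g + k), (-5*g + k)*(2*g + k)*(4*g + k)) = 1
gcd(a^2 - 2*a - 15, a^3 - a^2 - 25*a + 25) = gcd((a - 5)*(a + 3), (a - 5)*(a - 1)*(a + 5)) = a - 5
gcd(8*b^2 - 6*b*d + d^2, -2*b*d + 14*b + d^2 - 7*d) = 2*b - d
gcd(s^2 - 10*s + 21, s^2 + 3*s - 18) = s - 3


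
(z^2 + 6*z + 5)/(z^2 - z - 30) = (z + 1)/(z - 6)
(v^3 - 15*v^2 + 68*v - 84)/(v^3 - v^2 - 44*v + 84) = (v - 7)/(v + 7)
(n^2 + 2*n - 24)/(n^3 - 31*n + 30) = (n - 4)/(n^2 - 6*n + 5)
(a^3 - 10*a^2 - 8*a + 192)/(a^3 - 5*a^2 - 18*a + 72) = (a - 8)/(a - 3)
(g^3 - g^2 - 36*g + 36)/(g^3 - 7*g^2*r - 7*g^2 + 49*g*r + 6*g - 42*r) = (-g - 6)/(-g + 7*r)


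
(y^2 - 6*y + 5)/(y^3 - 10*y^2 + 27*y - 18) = (y - 5)/(y^2 - 9*y + 18)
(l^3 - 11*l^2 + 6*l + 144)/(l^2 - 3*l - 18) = l - 8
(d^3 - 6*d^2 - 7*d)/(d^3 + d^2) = (d - 7)/d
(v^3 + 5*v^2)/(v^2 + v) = v*(v + 5)/(v + 1)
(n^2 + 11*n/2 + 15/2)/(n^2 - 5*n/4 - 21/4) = 2*(2*n^2 + 11*n + 15)/(4*n^2 - 5*n - 21)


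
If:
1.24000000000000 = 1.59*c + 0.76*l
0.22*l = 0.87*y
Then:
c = 0.779874213836478 - 1.89022298456261*y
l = 3.95454545454545*y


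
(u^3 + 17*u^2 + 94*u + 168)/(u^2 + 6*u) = u + 11 + 28/u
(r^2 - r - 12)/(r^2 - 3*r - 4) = (r + 3)/(r + 1)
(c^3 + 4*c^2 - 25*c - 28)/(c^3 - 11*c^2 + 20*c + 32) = (c + 7)/(c - 8)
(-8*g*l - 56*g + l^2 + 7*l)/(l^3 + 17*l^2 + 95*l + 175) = (-8*g + l)/(l^2 + 10*l + 25)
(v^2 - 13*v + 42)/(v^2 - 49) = (v - 6)/(v + 7)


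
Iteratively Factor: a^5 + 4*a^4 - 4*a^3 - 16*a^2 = (a)*(a^4 + 4*a^3 - 4*a^2 - 16*a) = a*(a + 2)*(a^3 + 2*a^2 - 8*a) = a*(a - 2)*(a + 2)*(a^2 + 4*a) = a^2*(a - 2)*(a + 2)*(a + 4)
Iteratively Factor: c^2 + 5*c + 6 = (c + 2)*(c + 3)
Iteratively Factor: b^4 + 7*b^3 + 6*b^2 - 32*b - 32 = (b + 4)*(b^3 + 3*b^2 - 6*b - 8) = (b + 1)*(b + 4)*(b^2 + 2*b - 8) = (b - 2)*(b + 1)*(b + 4)*(b + 4)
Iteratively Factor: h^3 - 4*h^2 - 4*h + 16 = (h - 2)*(h^2 - 2*h - 8) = (h - 2)*(h + 2)*(h - 4)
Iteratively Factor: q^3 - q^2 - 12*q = (q)*(q^2 - q - 12) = q*(q + 3)*(q - 4)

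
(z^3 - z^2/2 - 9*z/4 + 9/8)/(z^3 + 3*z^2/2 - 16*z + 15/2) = (z^2 - 9/4)/(z^2 + 2*z - 15)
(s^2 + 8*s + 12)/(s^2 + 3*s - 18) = (s + 2)/(s - 3)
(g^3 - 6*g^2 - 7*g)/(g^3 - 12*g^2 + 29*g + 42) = g/(g - 6)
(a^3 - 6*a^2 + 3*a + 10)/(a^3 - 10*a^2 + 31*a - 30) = (a + 1)/(a - 3)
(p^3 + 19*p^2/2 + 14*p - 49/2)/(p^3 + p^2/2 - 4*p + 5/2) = (2*p^2 + 21*p + 49)/(2*p^2 + 3*p - 5)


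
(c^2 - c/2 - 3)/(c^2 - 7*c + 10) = (c + 3/2)/(c - 5)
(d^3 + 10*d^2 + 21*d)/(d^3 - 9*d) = (d + 7)/(d - 3)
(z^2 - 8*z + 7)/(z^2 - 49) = (z - 1)/(z + 7)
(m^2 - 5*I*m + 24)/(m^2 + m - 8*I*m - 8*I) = (m + 3*I)/(m + 1)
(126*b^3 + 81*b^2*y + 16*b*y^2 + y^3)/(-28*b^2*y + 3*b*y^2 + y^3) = (18*b^2 + 9*b*y + y^2)/(y*(-4*b + y))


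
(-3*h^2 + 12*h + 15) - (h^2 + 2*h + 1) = -4*h^2 + 10*h + 14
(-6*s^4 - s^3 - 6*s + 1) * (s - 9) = -6*s^5 + 53*s^4 + 9*s^3 - 6*s^2 + 55*s - 9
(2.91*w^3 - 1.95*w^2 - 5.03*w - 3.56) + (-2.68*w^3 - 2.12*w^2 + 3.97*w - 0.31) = 0.23*w^3 - 4.07*w^2 - 1.06*w - 3.87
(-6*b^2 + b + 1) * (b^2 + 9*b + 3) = -6*b^4 - 53*b^3 - 8*b^2 + 12*b + 3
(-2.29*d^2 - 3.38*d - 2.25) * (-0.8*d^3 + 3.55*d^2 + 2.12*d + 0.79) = 1.832*d^5 - 5.4255*d^4 - 15.0538*d^3 - 16.9622*d^2 - 7.4402*d - 1.7775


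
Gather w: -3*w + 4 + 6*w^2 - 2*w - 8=6*w^2 - 5*w - 4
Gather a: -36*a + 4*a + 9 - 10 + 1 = -32*a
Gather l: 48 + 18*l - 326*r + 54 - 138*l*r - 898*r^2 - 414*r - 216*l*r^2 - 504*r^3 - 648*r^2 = l*(-216*r^2 - 138*r + 18) - 504*r^3 - 1546*r^2 - 740*r + 102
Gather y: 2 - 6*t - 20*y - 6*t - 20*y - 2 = -12*t - 40*y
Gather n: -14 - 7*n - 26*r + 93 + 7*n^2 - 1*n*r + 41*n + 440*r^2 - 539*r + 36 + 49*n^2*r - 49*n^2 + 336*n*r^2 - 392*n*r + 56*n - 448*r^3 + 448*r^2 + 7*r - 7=n^2*(49*r - 42) + n*(336*r^2 - 393*r + 90) - 448*r^3 + 888*r^2 - 558*r + 108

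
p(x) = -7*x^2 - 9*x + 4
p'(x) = -14*x - 9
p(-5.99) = -193.25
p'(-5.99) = 74.86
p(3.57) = -117.34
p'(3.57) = -58.98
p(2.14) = -47.32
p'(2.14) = -38.96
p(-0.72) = 6.85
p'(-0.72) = 1.08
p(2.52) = -63.13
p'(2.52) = -44.28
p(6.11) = -312.31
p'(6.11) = -94.54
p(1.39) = -22.03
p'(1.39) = -28.46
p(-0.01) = 4.09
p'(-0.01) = -8.86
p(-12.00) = -896.00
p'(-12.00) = 159.00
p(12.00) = -1112.00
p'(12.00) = -177.00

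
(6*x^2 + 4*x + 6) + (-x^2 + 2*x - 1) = 5*x^2 + 6*x + 5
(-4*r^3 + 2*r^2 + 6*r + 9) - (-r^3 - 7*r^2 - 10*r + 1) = -3*r^3 + 9*r^2 + 16*r + 8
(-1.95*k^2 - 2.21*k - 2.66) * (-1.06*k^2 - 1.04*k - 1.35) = 2.067*k^4 + 4.3706*k^3 + 7.7505*k^2 + 5.7499*k + 3.591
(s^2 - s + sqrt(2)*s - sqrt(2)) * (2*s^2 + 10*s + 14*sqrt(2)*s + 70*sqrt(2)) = 2*s^4 + 8*s^3 + 16*sqrt(2)*s^3 + 18*s^2 + 64*sqrt(2)*s^2 - 80*sqrt(2)*s + 112*s - 140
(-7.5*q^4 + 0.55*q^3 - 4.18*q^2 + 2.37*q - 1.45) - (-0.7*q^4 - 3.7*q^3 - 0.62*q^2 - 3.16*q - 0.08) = -6.8*q^4 + 4.25*q^3 - 3.56*q^2 + 5.53*q - 1.37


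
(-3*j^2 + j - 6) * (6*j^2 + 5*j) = -18*j^4 - 9*j^3 - 31*j^2 - 30*j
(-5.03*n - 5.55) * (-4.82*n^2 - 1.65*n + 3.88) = 24.2446*n^3 + 35.0505*n^2 - 10.3589*n - 21.534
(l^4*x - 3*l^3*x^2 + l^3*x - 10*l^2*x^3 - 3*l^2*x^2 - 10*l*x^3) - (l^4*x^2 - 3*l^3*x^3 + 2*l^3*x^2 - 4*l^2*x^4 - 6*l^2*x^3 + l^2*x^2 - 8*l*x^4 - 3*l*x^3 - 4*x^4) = -l^4*x^2 + l^4*x + 3*l^3*x^3 - 5*l^3*x^2 + l^3*x + 4*l^2*x^4 - 4*l^2*x^3 - 4*l^2*x^2 + 8*l*x^4 - 7*l*x^3 + 4*x^4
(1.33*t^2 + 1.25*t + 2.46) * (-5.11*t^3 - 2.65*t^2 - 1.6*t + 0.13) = -6.7963*t^5 - 9.912*t^4 - 18.0111*t^3 - 8.3461*t^2 - 3.7735*t + 0.3198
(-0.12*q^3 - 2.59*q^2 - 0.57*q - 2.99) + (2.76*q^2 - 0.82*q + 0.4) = -0.12*q^3 + 0.17*q^2 - 1.39*q - 2.59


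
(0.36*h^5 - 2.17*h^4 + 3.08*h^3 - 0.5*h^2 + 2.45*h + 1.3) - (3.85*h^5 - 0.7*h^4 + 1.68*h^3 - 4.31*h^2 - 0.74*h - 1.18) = -3.49*h^5 - 1.47*h^4 + 1.4*h^3 + 3.81*h^2 + 3.19*h + 2.48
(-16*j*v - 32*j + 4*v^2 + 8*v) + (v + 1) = -16*j*v - 32*j + 4*v^2 + 9*v + 1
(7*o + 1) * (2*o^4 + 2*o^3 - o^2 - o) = 14*o^5 + 16*o^4 - 5*o^3 - 8*o^2 - o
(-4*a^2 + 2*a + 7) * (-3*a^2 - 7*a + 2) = 12*a^4 + 22*a^3 - 43*a^2 - 45*a + 14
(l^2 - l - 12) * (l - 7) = l^3 - 8*l^2 - 5*l + 84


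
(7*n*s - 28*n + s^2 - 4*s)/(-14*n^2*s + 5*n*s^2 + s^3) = (s - 4)/(s*(-2*n + s))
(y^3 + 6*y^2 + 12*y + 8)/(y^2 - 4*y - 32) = (y^3 + 6*y^2 + 12*y + 8)/(y^2 - 4*y - 32)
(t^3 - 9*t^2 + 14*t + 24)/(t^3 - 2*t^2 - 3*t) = (t^2 - 10*t + 24)/(t*(t - 3))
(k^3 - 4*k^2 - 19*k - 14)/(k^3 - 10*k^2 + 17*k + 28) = (k + 2)/(k - 4)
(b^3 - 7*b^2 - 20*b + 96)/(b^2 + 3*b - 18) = (b^2 - 4*b - 32)/(b + 6)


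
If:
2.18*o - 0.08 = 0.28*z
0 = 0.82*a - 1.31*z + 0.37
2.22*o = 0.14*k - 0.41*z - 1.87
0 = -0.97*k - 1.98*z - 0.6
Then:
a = -3.77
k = 3.62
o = -0.23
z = -2.08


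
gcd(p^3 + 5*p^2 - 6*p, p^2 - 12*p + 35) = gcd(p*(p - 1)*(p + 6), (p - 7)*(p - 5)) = 1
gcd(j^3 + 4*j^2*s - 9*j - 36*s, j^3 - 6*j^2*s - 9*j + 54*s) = j^2 - 9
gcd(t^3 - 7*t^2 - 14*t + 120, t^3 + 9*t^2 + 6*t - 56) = t + 4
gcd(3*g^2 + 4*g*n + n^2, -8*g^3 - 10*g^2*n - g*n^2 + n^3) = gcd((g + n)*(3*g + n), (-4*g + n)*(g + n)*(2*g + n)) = g + n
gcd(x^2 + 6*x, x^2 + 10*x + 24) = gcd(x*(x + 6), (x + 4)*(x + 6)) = x + 6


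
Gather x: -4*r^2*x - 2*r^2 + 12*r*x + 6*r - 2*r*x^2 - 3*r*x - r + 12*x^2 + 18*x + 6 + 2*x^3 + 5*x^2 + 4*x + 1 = -2*r^2 + 5*r + 2*x^3 + x^2*(17 - 2*r) + x*(-4*r^2 + 9*r + 22) + 7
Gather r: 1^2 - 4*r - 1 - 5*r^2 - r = -5*r^2 - 5*r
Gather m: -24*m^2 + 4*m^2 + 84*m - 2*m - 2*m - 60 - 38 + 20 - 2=-20*m^2 + 80*m - 80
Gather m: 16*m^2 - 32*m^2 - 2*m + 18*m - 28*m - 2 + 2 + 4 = -16*m^2 - 12*m + 4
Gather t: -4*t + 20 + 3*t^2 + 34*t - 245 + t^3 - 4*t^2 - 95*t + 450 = t^3 - t^2 - 65*t + 225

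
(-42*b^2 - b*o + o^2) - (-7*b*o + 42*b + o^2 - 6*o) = -42*b^2 + 6*b*o - 42*b + 6*o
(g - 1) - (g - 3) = 2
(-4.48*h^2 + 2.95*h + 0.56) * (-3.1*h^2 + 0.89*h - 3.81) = 13.888*h^4 - 13.1322*h^3 + 17.9583*h^2 - 10.7411*h - 2.1336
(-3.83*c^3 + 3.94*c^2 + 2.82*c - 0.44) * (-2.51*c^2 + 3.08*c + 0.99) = 9.6133*c^5 - 21.6858*c^4 + 1.2653*c^3 + 13.6906*c^2 + 1.4366*c - 0.4356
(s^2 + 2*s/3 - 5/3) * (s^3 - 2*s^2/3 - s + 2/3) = s^5 - 28*s^3/9 + 10*s^2/9 + 19*s/9 - 10/9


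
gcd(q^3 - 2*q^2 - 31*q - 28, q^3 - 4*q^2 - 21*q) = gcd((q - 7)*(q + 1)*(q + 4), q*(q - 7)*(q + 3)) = q - 7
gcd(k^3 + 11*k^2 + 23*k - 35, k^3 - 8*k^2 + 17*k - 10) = k - 1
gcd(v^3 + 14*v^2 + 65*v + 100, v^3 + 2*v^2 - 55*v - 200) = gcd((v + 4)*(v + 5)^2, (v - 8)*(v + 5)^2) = v^2 + 10*v + 25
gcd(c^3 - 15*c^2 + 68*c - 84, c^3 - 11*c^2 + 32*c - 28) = c^2 - 9*c + 14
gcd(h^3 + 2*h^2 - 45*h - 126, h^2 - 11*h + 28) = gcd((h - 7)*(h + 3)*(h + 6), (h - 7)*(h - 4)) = h - 7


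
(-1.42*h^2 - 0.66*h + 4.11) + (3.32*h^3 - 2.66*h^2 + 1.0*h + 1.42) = 3.32*h^3 - 4.08*h^2 + 0.34*h + 5.53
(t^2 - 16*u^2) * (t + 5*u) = t^3 + 5*t^2*u - 16*t*u^2 - 80*u^3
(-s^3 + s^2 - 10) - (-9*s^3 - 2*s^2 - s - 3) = 8*s^3 + 3*s^2 + s - 7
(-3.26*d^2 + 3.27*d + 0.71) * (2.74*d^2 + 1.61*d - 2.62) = -8.9324*d^4 + 3.7112*d^3 + 15.7513*d^2 - 7.4243*d - 1.8602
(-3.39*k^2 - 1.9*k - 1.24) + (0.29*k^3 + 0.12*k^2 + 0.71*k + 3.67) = 0.29*k^3 - 3.27*k^2 - 1.19*k + 2.43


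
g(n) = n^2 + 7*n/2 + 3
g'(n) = 2*n + 7/2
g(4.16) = 34.87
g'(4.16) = 11.82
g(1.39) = 9.80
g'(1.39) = 6.28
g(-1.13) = 0.32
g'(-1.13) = 1.24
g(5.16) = 47.69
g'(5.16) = 13.82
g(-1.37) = 0.08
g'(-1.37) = 0.76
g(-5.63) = 14.99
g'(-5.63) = -7.76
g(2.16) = 15.23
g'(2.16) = 7.82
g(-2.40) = 0.36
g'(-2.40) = -1.30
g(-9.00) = 52.50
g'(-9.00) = -14.50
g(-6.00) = 18.00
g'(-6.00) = -8.50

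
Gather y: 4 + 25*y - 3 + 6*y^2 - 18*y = 6*y^2 + 7*y + 1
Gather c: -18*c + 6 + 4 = 10 - 18*c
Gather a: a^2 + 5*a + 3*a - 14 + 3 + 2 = a^2 + 8*a - 9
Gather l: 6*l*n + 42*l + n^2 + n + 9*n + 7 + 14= l*(6*n + 42) + n^2 + 10*n + 21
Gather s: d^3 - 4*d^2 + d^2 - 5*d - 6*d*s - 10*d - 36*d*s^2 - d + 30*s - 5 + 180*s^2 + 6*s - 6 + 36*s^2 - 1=d^3 - 3*d^2 - 16*d + s^2*(216 - 36*d) + s*(36 - 6*d) - 12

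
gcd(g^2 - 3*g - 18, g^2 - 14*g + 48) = g - 6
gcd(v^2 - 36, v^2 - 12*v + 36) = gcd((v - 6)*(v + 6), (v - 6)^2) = v - 6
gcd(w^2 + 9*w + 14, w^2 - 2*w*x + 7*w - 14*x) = w + 7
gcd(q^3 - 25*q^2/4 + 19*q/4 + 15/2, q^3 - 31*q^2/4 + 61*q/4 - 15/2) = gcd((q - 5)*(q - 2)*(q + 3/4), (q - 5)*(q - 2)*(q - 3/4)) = q^2 - 7*q + 10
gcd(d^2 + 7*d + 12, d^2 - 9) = d + 3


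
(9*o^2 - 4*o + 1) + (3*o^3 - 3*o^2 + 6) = 3*o^3 + 6*o^2 - 4*o + 7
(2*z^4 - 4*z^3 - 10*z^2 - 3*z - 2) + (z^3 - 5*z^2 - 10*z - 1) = 2*z^4 - 3*z^3 - 15*z^2 - 13*z - 3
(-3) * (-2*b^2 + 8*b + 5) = 6*b^2 - 24*b - 15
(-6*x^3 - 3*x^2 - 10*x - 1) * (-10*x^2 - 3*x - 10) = 60*x^5 + 48*x^4 + 169*x^3 + 70*x^2 + 103*x + 10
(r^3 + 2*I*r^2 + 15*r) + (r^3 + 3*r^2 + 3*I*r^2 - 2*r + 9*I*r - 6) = 2*r^3 + 3*r^2 + 5*I*r^2 + 13*r + 9*I*r - 6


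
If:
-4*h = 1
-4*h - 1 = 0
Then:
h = -1/4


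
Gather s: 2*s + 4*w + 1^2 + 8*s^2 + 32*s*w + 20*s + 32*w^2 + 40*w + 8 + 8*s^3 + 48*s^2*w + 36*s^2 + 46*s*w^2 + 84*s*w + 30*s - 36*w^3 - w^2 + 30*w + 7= 8*s^3 + s^2*(48*w + 44) + s*(46*w^2 + 116*w + 52) - 36*w^3 + 31*w^2 + 74*w + 16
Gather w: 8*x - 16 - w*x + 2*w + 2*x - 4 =w*(2 - x) + 10*x - 20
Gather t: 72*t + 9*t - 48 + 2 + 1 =81*t - 45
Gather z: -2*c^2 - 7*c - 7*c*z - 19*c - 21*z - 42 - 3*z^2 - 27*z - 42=-2*c^2 - 26*c - 3*z^2 + z*(-7*c - 48) - 84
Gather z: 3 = 3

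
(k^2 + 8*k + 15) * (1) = k^2 + 8*k + 15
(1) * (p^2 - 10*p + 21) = p^2 - 10*p + 21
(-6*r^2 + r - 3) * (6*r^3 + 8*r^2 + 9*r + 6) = -36*r^5 - 42*r^4 - 64*r^3 - 51*r^2 - 21*r - 18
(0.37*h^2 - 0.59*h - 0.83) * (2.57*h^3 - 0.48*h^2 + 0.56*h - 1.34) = 0.9509*h^5 - 1.6939*h^4 - 1.6427*h^3 - 0.4278*h^2 + 0.3258*h + 1.1122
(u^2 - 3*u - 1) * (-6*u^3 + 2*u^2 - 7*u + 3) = -6*u^5 + 20*u^4 - 7*u^3 + 22*u^2 - 2*u - 3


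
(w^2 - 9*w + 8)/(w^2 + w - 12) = (w^2 - 9*w + 8)/(w^2 + w - 12)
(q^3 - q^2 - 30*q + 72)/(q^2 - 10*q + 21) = (q^2 + 2*q - 24)/(q - 7)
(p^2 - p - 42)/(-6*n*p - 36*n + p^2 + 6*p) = (p - 7)/(-6*n + p)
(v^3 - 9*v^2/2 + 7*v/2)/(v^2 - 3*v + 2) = v*(2*v - 7)/(2*(v - 2))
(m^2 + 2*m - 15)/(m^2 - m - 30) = (m - 3)/(m - 6)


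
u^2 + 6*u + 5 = (u + 1)*(u + 5)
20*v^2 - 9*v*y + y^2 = (-5*v + y)*(-4*v + y)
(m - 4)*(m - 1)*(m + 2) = m^3 - 3*m^2 - 6*m + 8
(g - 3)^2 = g^2 - 6*g + 9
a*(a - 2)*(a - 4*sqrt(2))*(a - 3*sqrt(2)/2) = a^4 - 11*sqrt(2)*a^3/2 - 2*a^3 + 12*a^2 + 11*sqrt(2)*a^2 - 24*a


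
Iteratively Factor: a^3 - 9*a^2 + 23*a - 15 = (a - 1)*(a^2 - 8*a + 15) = (a - 3)*(a - 1)*(a - 5)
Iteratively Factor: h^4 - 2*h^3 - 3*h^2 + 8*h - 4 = (h - 1)*(h^3 - h^2 - 4*h + 4) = (h - 1)*(h + 2)*(h^2 - 3*h + 2) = (h - 1)^2*(h + 2)*(h - 2)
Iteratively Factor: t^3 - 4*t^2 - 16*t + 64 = (t - 4)*(t^2 - 16) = (t - 4)*(t + 4)*(t - 4)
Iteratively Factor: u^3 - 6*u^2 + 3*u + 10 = (u + 1)*(u^2 - 7*u + 10) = (u - 5)*(u + 1)*(u - 2)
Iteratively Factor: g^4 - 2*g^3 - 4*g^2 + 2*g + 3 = (g - 1)*(g^3 - g^2 - 5*g - 3) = (g - 1)*(g + 1)*(g^2 - 2*g - 3) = (g - 3)*(g - 1)*(g + 1)*(g + 1)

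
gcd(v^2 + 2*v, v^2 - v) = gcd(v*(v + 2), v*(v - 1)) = v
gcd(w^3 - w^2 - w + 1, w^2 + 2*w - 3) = w - 1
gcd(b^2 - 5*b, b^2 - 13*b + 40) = b - 5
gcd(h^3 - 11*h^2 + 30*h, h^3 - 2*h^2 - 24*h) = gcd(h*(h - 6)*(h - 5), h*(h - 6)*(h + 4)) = h^2 - 6*h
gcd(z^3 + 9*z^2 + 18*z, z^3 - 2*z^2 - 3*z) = z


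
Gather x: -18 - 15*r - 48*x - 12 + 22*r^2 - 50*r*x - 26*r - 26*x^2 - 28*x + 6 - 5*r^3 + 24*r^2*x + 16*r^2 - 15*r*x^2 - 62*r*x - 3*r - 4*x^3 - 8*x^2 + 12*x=-5*r^3 + 38*r^2 - 44*r - 4*x^3 + x^2*(-15*r - 34) + x*(24*r^2 - 112*r - 64) - 24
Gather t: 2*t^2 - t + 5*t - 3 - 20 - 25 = 2*t^2 + 4*t - 48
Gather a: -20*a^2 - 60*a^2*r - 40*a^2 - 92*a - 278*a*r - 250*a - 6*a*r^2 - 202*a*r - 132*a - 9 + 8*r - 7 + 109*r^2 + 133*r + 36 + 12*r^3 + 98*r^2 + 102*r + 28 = a^2*(-60*r - 60) + a*(-6*r^2 - 480*r - 474) + 12*r^3 + 207*r^2 + 243*r + 48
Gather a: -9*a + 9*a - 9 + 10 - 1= 0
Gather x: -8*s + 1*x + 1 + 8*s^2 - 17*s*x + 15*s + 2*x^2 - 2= 8*s^2 + 7*s + 2*x^2 + x*(1 - 17*s) - 1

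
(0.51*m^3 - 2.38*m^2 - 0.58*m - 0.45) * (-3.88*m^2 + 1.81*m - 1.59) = -1.9788*m^5 + 10.1575*m^4 - 2.8683*m^3 + 4.4804*m^2 + 0.1077*m + 0.7155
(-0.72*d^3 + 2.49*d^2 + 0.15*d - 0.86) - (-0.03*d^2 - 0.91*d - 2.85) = -0.72*d^3 + 2.52*d^2 + 1.06*d + 1.99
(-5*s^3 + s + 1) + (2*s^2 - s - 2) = -5*s^3 + 2*s^2 - 1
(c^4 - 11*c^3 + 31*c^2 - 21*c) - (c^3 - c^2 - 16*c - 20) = c^4 - 12*c^3 + 32*c^2 - 5*c + 20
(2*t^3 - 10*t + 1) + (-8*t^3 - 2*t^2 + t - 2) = -6*t^3 - 2*t^2 - 9*t - 1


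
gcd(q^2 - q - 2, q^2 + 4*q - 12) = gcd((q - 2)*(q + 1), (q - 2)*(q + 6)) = q - 2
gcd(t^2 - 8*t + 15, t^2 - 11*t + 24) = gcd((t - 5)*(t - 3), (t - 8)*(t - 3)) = t - 3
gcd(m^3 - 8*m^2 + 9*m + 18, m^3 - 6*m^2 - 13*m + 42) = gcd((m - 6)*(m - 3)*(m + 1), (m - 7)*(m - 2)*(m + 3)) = 1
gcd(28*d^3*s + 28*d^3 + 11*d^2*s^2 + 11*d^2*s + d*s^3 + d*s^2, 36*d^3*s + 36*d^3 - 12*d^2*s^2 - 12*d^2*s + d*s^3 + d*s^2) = d*s + d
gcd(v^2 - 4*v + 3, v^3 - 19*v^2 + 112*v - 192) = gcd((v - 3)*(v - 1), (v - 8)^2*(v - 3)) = v - 3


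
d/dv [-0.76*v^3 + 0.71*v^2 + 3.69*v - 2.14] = -2.28*v^2 + 1.42*v + 3.69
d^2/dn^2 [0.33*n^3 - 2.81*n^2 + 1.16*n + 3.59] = 1.98*n - 5.62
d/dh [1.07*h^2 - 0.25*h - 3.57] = 2.14*h - 0.25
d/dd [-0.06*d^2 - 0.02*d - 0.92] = -0.12*d - 0.02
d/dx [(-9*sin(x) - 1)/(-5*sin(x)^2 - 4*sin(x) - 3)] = (-45*sin(x)^2 - 10*sin(x) + 23)*cos(x)/(5*sin(x)^2 + 4*sin(x) + 3)^2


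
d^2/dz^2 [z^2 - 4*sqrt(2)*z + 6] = 2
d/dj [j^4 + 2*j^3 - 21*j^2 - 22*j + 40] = 4*j^3 + 6*j^2 - 42*j - 22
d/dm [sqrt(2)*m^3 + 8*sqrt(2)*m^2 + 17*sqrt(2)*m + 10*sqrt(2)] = sqrt(2)*(3*m^2 + 16*m + 17)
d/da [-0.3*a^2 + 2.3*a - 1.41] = 2.3 - 0.6*a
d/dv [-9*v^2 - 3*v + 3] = -18*v - 3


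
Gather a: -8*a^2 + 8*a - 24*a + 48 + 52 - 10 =-8*a^2 - 16*a + 90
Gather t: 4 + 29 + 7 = 40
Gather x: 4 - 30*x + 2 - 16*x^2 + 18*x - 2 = -16*x^2 - 12*x + 4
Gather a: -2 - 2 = -4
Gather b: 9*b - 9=9*b - 9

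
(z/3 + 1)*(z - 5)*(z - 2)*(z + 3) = z^4/3 - z^3/3 - 23*z^2/3 - z + 30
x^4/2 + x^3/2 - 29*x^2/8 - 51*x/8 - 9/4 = (x/2 + 1)*(x - 3)*(x + 1/2)*(x + 3/2)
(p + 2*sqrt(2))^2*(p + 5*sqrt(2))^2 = p^4 + 14*sqrt(2)*p^3 + 138*p^2 + 280*sqrt(2)*p + 400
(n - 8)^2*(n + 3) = n^3 - 13*n^2 + 16*n + 192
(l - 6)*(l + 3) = l^2 - 3*l - 18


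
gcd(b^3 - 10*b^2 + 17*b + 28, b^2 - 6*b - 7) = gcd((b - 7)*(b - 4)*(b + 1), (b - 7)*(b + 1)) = b^2 - 6*b - 7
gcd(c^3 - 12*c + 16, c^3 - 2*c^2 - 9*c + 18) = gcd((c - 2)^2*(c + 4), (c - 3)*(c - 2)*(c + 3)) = c - 2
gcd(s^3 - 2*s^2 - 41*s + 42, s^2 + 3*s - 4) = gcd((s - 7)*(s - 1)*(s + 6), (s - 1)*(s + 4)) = s - 1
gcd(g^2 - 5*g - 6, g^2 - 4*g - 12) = g - 6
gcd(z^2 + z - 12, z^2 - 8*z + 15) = z - 3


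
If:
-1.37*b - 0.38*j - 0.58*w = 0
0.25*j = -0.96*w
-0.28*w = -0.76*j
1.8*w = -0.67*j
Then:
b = 0.00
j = 0.00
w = 0.00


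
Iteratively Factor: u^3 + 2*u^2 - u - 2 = (u - 1)*(u^2 + 3*u + 2) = (u - 1)*(u + 2)*(u + 1)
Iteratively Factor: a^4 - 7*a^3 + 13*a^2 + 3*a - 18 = (a - 2)*(a^3 - 5*a^2 + 3*a + 9) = (a - 3)*(a - 2)*(a^2 - 2*a - 3) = (a - 3)^2*(a - 2)*(a + 1)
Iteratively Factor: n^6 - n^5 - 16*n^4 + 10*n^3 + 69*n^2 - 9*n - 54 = (n - 1)*(n^5 - 16*n^3 - 6*n^2 + 63*n + 54) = (n - 1)*(n + 2)*(n^4 - 2*n^3 - 12*n^2 + 18*n + 27) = (n - 3)*(n - 1)*(n + 2)*(n^3 + n^2 - 9*n - 9) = (n - 3)*(n - 1)*(n + 2)*(n + 3)*(n^2 - 2*n - 3) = (n - 3)*(n - 1)*(n + 1)*(n + 2)*(n + 3)*(n - 3)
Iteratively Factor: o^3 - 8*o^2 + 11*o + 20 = (o - 4)*(o^2 - 4*o - 5) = (o - 5)*(o - 4)*(o + 1)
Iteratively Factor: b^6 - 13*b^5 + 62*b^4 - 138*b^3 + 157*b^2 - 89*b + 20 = (b - 1)*(b^5 - 12*b^4 + 50*b^3 - 88*b^2 + 69*b - 20) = (b - 5)*(b - 1)*(b^4 - 7*b^3 + 15*b^2 - 13*b + 4) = (b - 5)*(b - 1)^2*(b^3 - 6*b^2 + 9*b - 4) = (b - 5)*(b - 1)^3*(b^2 - 5*b + 4) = (b - 5)*(b - 1)^4*(b - 4)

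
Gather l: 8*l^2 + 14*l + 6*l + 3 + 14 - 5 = 8*l^2 + 20*l + 12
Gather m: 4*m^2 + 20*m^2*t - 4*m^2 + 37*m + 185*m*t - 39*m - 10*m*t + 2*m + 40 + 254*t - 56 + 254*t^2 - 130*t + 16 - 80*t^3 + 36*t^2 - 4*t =20*m^2*t + 175*m*t - 80*t^3 + 290*t^2 + 120*t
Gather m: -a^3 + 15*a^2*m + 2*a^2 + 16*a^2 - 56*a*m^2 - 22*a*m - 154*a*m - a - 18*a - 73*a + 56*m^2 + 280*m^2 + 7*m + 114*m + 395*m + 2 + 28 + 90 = -a^3 + 18*a^2 - 92*a + m^2*(336 - 56*a) + m*(15*a^2 - 176*a + 516) + 120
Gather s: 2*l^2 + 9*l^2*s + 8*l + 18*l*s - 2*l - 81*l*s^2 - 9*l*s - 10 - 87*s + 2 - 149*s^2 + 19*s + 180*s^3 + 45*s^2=2*l^2 + 6*l + 180*s^3 + s^2*(-81*l - 104) + s*(9*l^2 + 9*l - 68) - 8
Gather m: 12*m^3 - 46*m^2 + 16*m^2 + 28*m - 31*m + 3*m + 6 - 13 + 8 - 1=12*m^3 - 30*m^2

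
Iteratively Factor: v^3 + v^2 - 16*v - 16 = (v + 1)*(v^2 - 16) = (v + 1)*(v + 4)*(v - 4)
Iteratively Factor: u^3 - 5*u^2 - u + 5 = (u - 5)*(u^2 - 1) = (u - 5)*(u + 1)*(u - 1)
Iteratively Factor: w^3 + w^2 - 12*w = (w)*(w^2 + w - 12) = w*(w + 4)*(w - 3)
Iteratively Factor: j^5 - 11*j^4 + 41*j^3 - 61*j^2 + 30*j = (j)*(j^4 - 11*j^3 + 41*j^2 - 61*j + 30) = j*(j - 5)*(j^3 - 6*j^2 + 11*j - 6) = j*(j - 5)*(j - 3)*(j^2 - 3*j + 2) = j*(j - 5)*(j - 3)*(j - 1)*(j - 2)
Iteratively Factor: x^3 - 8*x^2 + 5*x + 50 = (x - 5)*(x^2 - 3*x - 10) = (x - 5)*(x + 2)*(x - 5)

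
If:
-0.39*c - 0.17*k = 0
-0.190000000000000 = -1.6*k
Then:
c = -0.05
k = 0.12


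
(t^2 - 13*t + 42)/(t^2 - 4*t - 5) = (-t^2 + 13*t - 42)/(-t^2 + 4*t + 5)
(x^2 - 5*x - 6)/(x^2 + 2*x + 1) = (x - 6)/(x + 1)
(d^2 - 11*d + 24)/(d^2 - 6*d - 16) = (d - 3)/(d + 2)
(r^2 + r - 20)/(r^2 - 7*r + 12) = (r + 5)/(r - 3)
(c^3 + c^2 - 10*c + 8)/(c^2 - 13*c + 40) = (c^3 + c^2 - 10*c + 8)/(c^2 - 13*c + 40)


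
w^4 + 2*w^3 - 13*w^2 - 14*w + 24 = (w - 3)*(w - 1)*(w + 2)*(w + 4)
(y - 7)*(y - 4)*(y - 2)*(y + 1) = y^4 - 12*y^3 + 37*y^2 - 6*y - 56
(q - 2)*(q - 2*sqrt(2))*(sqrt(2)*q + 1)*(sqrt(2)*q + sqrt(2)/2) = 2*q^4 - 3*sqrt(2)*q^3 - 3*q^3 - 6*q^2 + 9*sqrt(2)*q^2/2 + 3*sqrt(2)*q + 6*q + 4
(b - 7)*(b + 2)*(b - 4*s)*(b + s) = b^4 - 3*b^3*s - 5*b^3 - 4*b^2*s^2 + 15*b^2*s - 14*b^2 + 20*b*s^2 + 42*b*s + 56*s^2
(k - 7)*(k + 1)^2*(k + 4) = k^4 - k^3 - 33*k^2 - 59*k - 28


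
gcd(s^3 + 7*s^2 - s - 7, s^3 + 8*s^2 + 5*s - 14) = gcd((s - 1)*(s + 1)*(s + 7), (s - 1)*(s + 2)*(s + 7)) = s^2 + 6*s - 7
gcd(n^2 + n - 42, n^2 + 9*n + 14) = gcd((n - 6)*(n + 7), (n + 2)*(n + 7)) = n + 7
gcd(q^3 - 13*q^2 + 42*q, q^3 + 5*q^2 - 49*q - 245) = q - 7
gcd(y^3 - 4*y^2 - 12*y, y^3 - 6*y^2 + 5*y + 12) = 1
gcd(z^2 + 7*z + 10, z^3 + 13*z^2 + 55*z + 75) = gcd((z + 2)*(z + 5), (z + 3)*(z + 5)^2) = z + 5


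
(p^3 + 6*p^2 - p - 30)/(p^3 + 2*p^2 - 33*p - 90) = (p - 2)/(p - 6)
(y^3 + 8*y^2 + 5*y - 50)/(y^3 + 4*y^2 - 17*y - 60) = (y^2 + 3*y - 10)/(y^2 - y - 12)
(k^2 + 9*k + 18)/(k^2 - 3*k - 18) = (k + 6)/(k - 6)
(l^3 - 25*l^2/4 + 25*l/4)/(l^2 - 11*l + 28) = l*(4*l^2 - 25*l + 25)/(4*(l^2 - 11*l + 28))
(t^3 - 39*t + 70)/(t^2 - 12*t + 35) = (t^2 + 5*t - 14)/(t - 7)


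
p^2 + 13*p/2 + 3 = (p + 1/2)*(p + 6)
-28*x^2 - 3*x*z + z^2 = (-7*x + z)*(4*x + z)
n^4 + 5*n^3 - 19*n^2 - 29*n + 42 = (n - 3)*(n - 1)*(n + 2)*(n + 7)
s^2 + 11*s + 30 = (s + 5)*(s + 6)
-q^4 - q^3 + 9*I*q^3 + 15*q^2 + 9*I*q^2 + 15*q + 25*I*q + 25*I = (q - 5*I)^2*(-I*q + 1)*(-I*q - I)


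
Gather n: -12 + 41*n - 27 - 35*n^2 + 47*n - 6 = -35*n^2 + 88*n - 45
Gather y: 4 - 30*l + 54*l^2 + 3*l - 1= 54*l^2 - 27*l + 3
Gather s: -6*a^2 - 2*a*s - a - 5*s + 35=-6*a^2 - a + s*(-2*a - 5) + 35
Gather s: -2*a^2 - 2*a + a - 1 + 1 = -2*a^2 - a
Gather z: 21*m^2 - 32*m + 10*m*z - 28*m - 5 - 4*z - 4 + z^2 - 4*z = 21*m^2 - 60*m + z^2 + z*(10*m - 8) - 9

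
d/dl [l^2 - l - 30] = 2*l - 1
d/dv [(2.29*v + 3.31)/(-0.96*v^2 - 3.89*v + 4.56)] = (2.1984*v^2 + 6.3552*v + 23.3183)/(0.9216*v^4 + 7.4688*v^3 + 6.3769*v^2 - 35.4768*v + 20.7936)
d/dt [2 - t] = -1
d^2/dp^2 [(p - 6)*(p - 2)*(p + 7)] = 6*p - 2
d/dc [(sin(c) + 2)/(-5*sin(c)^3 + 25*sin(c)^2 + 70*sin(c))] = (2*sin(c) - 7)*cos(c)/(5*(sin(c) - 7)^2*sin(c)^2)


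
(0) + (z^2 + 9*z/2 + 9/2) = z^2 + 9*z/2 + 9/2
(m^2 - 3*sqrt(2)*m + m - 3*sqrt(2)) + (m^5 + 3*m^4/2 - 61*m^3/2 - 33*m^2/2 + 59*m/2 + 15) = m^5 + 3*m^4/2 - 61*m^3/2 - 31*m^2/2 - 3*sqrt(2)*m + 61*m/2 - 3*sqrt(2) + 15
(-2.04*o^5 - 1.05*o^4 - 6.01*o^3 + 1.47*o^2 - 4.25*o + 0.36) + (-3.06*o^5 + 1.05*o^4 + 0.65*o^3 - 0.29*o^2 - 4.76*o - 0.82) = -5.1*o^5 - 5.36*o^3 + 1.18*o^2 - 9.01*o - 0.46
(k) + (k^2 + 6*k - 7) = k^2 + 7*k - 7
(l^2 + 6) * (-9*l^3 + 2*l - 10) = -9*l^5 - 52*l^3 - 10*l^2 + 12*l - 60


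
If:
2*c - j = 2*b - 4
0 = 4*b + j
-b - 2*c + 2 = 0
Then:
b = -6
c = 4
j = 24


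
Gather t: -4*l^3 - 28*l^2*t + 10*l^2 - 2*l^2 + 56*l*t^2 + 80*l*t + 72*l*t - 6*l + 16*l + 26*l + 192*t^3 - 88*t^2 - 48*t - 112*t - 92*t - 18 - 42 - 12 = -4*l^3 + 8*l^2 + 36*l + 192*t^3 + t^2*(56*l - 88) + t*(-28*l^2 + 152*l - 252) - 72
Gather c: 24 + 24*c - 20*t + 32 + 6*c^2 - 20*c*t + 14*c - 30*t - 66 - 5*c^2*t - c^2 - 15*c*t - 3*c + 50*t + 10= c^2*(5 - 5*t) + c*(35 - 35*t)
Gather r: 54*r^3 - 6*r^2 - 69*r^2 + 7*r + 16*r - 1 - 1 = 54*r^3 - 75*r^2 + 23*r - 2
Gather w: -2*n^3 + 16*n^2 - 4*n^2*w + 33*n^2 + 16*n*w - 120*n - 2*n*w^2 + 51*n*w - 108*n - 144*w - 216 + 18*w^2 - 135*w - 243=-2*n^3 + 49*n^2 - 228*n + w^2*(18 - 2*n) + w*(-4*n^2 + 67*n - 279) - 459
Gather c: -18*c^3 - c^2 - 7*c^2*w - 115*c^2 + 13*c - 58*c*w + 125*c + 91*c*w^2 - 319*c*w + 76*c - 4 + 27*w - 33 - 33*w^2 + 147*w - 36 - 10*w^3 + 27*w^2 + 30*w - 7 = -18*c^3 + c^2*(-7*w - 116) + c*(91*w^2 - 377*w + 214) - 10*w^3 - 6*w^2 + 204*w - 80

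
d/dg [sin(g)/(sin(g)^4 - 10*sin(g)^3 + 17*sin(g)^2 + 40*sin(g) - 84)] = (-3*sin(g)^4 + 20*sin(g)^3 - 17*sin(g)^2 - 84)*cos(g)/((sin(g) - 7)^2*(sin(g) - 3)^2*(sin(g) - 2)^2*(sin(g) + 2)^2)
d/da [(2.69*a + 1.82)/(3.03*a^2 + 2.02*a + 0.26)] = (8.1507*a^2 + 5.4338*a - (2.69*a + 1.82)*(6.06*a + 2.02) + 0.6994)/(3.03*a^2 + 2.02*a + 0.26)^2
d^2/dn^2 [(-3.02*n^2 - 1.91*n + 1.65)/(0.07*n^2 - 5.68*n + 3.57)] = (-1.38777878078145e-17*n^4 - 2.420222*n^3 + 4.57669799999996*n^2 - 1.07238599999998*n - 48.798378)/(0.000343*n^6 - 0.083496*n^5 + 6.827583*n^4 - 191.767024*n^3 + 348.206733*n^2 - 217.173096*n + 45.499293)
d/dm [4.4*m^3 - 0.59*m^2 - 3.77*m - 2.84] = 13.2*m^2 - 1.18*m - 3.77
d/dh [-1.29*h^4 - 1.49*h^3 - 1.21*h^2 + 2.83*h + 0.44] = -5.16*h^3 - 4.47*h^2 - 2.42*h + 2.83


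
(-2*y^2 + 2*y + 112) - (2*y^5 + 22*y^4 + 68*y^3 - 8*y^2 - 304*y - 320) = -2*y^5 - 22*y^4 - 68*y^3 + 6*y^2 + 306*y + 432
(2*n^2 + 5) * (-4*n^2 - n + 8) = -8*n^4 - 2*n^3 - 4*n^2 - 5*n + 40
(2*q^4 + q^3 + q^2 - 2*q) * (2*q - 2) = 4*q^5 - 2*q^4 - 6*q^2 + 4*q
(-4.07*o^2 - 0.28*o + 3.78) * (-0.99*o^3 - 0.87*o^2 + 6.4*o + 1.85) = 4.0293*o^5 + 3.8181*o^4 - 29.5466*o^3 - 12.6101*o^2 + 23.674*o + 6.993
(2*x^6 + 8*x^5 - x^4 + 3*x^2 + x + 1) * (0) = 0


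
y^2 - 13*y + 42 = (y - 7)*(y - 6)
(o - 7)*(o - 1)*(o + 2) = o^3 - 6*o^2 - 9*o + 14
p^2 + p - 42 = (p - 6)*(p + 7)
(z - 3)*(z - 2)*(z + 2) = z^3 - 3*z^2 - 4*z + 12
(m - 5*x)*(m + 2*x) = m^2 - 3*m*x - 10*x^2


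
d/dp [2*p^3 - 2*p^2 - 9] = 2*p*(3*p - 2)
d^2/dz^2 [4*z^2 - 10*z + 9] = 8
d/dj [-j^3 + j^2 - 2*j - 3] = -3*j^2 + 2*j - 2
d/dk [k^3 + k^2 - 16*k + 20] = 3*k^2 + 2*k - 16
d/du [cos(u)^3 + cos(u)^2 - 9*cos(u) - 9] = (-3*cos(u)^2 - 2*cos(u) + 9)*sin(u)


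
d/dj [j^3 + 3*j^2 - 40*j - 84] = 3*j^2 + 6*j - 40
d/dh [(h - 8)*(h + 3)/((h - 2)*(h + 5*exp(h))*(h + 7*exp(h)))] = (-(h - 8)*(h - 2)*(h + 3)*(h + 5*exp(h))*(7*exp(h) + 1) - (h - 8)*(h - 2)*(h + 3)*(h + 7*exp(h))*(5*exp(h) + 1) - (h - 8)*(h + 3)*(h + 5*exp(h))*(h + 7*exp(h)) + (h - 2)*(h + 5*exp(h))*(h + 7*exp(h))*(2*h - 5))/((h - 2)^2*(h + 5*exp(h))^2*(h + 7*exp(h))^2)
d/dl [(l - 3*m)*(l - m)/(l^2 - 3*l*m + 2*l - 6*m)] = (m + 2)/(l^2 + 4*l + 4)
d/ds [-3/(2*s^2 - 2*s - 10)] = 3*(2*s - 1)/(2*(-s^2 + s + 5)^2)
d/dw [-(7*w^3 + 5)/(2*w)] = -7*w + 5/(2*w^2)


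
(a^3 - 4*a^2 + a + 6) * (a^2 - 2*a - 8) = a^5 - 6*a^4 + a^3 + 36*a^2 - 20*a - 48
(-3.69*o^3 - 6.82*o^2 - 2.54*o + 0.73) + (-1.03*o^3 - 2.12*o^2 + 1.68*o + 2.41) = -4.72*o^3 - 8.94*o^2 - 0.86*o + 3.14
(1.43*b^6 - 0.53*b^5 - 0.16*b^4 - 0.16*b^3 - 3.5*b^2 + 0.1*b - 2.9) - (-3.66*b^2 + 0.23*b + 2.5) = 1.43*b^6 - 0.53*b^5 - 0.16*b^4 - 0.16*b^3 + 0.16*b^2 - 0.13*b - 5.4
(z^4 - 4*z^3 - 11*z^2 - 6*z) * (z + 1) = z^5 - 3*z^4 - 15*z^3 - 17*z^2 - 6*z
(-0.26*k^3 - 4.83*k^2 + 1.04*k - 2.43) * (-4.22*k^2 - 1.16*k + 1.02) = 1.0972*k^5 + 20.6842*k^4 + 0.948799999999999*k^3 + 4.1216*k^2 + 3.8796*k - 2.4786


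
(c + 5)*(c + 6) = c^2 + 11*c + 30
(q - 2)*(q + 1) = q^2 - q - 2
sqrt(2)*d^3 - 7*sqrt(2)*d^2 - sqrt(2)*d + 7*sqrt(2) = (d - 7)*(d - 1)*(sqrt(2)*d + sqrt(2))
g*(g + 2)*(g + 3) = g^3 + 5*g^2 + 6*g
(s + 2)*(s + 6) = s^2 + 8*s + 12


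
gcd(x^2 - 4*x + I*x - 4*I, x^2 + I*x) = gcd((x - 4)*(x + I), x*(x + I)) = x + I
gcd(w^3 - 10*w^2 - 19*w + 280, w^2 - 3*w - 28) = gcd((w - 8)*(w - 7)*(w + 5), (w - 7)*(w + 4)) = w - 7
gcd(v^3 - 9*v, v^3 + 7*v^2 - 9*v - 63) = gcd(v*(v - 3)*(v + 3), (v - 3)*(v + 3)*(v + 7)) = v^2 - 9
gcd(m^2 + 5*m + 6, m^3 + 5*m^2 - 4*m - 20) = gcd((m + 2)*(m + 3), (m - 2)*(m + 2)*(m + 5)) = m + 2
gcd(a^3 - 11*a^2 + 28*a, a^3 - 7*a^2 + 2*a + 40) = a - 4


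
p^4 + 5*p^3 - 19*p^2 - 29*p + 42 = (p - 3)*(p - 1)*(p + 2)*(p + 7)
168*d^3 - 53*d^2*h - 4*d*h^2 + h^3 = (-8*d + h)*(-3*d + h)*(7*d + h)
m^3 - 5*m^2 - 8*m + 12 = (m - 6)*(m - 1)*(m + 2)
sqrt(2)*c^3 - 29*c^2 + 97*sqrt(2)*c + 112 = (c - 8*sqrt(2))*(c - 7*sqrt(2))*(sqrt(2)*c + 1)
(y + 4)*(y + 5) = y^2 + 9*y + 20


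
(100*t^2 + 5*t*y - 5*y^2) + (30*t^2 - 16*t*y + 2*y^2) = 130*t^2 - 11*t*y - 3*y^2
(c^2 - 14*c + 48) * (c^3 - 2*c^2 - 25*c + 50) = c^5 - 16*c^4 + 51*c^3 + 304*c^2 - 1900*c + 2400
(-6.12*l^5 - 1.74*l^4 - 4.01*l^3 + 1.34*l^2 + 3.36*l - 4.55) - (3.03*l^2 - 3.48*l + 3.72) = -6.12*l^5 - 1.74*l^4 - 4.01*l^3 - 1.69*l^2 + 6.84*l - 8.27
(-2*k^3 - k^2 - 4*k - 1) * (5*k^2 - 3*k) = -10*k^5 + k^4 - 17*k^3 + 7*k^2 + 3*k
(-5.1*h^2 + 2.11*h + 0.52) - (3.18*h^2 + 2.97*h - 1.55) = -8.28*h^2 - 0.86*h + 2.07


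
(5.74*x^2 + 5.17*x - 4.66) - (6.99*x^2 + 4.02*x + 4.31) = -1.25*x^2 + 1.15*x - 8.97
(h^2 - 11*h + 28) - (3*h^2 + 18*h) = -2*h^2 - 29*h + 28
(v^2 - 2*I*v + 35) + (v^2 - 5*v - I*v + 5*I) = 2*v^2 - 5*v - 3*I*v + 35 + 5*I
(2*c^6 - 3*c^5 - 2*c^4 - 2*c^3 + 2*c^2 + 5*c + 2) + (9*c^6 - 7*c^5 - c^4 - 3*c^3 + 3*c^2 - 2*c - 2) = 11*c^6 - 10*c^5 - 3*c^4 - 5*c^3 + 5*c^2 + 3*c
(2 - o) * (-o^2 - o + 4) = o^3 - o^2 - 6*o + 8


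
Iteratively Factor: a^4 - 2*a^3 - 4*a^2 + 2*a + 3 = (a - 1)*(a^3 - a^2 - 5*a - 3) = (a - 1)*(a + 1)*(a^2 - 2*a - 3) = (a - 3)*(a - 1)*(a + 1)*(a + 1)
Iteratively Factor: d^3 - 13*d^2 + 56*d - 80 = (d - 5)*(d^2 - 8*d + 16) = (d - 5)*(d - 4)*(d - 4)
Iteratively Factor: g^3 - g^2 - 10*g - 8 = (g + 1)*(g^2 - 2*g - 8) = (g - 4)*(g + 1)*(g + 2)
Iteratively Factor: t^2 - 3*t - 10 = (t + 2)*(t - 5)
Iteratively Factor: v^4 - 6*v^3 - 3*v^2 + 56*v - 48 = (v - 1)*(v^3 - 5*v^2 - 8*v + 48) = (v - 1)*(v + 3)*(v^2 - 8*v + 16) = (v - 4)*(v - 1)*(v + 3)*(v - 4)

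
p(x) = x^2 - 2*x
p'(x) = 2*x - 2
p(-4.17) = 25.73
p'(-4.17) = -10.34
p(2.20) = 0.44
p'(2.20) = 2.40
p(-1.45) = 5.00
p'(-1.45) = -4.90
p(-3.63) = 20.44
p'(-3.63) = -9.26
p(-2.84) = 13.75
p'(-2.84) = -7.68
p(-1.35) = 4.52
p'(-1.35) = -4.70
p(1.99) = -0.02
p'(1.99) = 1.98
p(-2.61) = 12.03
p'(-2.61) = -7.22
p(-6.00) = 48.00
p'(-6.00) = -14.00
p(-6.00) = 48.00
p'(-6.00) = -14.00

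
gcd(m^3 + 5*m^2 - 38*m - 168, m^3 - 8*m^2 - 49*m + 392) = m + 7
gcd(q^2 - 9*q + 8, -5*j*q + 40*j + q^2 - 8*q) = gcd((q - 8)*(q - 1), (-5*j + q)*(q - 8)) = q - 8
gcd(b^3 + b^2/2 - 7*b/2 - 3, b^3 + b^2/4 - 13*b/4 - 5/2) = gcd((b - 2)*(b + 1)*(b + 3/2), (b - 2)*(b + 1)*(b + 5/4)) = b^2 - b - 2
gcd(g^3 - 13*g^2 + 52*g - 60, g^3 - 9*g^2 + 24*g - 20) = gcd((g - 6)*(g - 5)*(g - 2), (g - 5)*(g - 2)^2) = g^2 - 7*g + 10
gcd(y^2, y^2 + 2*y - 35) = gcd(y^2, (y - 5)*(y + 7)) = 1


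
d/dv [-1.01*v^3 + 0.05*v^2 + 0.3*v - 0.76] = -3.03*v^2 + 0.1*v + 0.3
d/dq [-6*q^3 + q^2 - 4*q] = -18*q^2 + 2*q - 4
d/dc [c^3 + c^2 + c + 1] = 3*c^2 + 2*c + 1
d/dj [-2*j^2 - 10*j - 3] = -4*j - 10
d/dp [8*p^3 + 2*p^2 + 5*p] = 24*p^2 + 4*p + 5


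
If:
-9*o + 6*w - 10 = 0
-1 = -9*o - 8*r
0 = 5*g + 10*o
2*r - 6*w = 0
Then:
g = 26/15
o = -13/15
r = 11/10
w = 11/30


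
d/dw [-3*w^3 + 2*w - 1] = 2 - 9*w^2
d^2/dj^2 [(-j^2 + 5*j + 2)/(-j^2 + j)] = 4*(-2*j^3 - 3*j^2 + 3*j - 1)/(j^3*(j^3 - 3*j^2 + 3*j - 1))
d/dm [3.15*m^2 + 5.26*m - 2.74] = 6.3*m + 5.26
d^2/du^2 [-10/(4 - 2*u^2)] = 10*(3*u^2 + 2)/(u^2 - 2)^3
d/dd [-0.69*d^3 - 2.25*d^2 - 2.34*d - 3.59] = -2.07*d^2 - 4.5*d - 2.34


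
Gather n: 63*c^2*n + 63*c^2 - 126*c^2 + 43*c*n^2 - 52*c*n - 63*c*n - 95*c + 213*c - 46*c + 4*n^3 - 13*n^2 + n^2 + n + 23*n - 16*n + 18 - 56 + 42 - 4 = -63*c^2 + 72*c + 4*n^3 + n^2*(43*c - 12) + n*(63*c^2 - 115*c + 8)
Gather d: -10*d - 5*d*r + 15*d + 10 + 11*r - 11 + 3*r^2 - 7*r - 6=d*(5 - 5*r) + 3*r^2 + 4*r - 7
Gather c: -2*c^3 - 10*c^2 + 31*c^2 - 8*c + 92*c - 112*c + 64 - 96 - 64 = -2*c^3 + 21*c^2 - 28*c - 96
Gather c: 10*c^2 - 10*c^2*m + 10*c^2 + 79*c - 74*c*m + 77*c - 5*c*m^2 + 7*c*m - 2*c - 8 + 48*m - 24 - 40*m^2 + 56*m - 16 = c^2*(20 - 10*m) + c*(-5*m^2 - 67*m + 154) - 40*m^2 + 104*m - 48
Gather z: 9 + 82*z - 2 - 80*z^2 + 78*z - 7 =-80*z^2 + 160*z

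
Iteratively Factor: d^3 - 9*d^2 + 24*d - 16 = (d - 4)*(d^2 - 5*d + 4) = (d - 4)^2*(d - 1)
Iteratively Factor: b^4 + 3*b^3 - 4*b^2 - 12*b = (b + 2)*(b^3 + b^2 - 6*b) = (b + 2)*(b + 3)*(b^2 - 2*b) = b*(b + 2)*(b + 3)*(b - 2)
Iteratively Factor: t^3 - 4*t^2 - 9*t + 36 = (t - 3)*(t^2 - t - 12) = (t - 4)*(t - 3)*(t + 3)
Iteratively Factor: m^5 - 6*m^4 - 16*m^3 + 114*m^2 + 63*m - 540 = (m + 3)*(m^4 - 9*m^3 + 11*m^2 + 81*m - 180) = (m - 5)*(m + 3)*(m^3 - 4*m^2 - 9*m + 36) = (m - 5)*(m - 4)*(m + 3)*(m^2 - 9) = (m - 5)*(m - 4)*(m - 3)*(m + 3)*(m + 3)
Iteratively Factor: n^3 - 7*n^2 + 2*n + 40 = (n - 4)*(n^2 - 3*n - 10) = (n - 5)*(n - 4)*(n + 2)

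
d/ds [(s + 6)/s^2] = (-s - 12)/s^3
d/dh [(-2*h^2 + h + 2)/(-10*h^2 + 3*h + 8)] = 2*(2*h^2 + 4*h + 1)/(100*h^4 - 60*h^3 - 151*h^2 + 48*h + 64)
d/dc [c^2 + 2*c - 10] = 2*c + 2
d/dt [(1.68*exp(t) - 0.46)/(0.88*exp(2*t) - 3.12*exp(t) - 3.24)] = (-1.4784*exp(2*t) + 0.8096*exp(t) - 6.8784)*exp(t)/(0.7744*exp(4*t) - 5.4912*exp(3*t) + 4.032*exp(2*t) + 20.2176*exp(t) + 10.4976)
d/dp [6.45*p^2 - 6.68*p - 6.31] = 12.9*p - 6.68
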